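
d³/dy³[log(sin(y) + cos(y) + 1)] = (cos(2*y) + 3*sqrt(2)*cos(y + pi/4))/(2*(sqrt(2)*sin(y)^2*cos(y + pi/4) + sin(y)^2 + 2*sin(y)*cos(y) + sqrt(2)*sin(y)*cos(y + pi/4) + 3*sin(y) + 2*cos(y) + 2))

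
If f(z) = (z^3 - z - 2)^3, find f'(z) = 9*z^8 - 21*z^6 - 36*z^5 + 15*z^4 + 48*z^3 + 33*z^2 - 12*z - 12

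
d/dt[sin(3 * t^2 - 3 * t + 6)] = 3*(2*t - 1)*cos(3*t^2 - 3*t + 6)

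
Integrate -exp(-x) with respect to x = exp(-x) + C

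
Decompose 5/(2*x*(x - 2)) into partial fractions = 5/(4*(x - 2)) - 5/(4*x)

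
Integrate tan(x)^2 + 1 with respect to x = tan(x) + C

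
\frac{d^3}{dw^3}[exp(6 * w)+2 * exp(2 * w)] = 216*exp(6*w) + 16*exp(2*w)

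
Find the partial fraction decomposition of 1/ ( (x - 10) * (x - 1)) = -1/(9*(x - 1)) + 1/(9*(x - 10))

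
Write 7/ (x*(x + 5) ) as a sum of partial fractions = -7/(5*(x + 5)) + 7/(5*x)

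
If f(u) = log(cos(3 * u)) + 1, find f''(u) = -9/cos(3*u)^2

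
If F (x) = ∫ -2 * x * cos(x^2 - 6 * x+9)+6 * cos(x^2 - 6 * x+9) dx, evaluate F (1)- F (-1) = sin(16) - sin(4)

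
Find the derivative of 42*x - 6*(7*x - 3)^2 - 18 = 294 - 588*x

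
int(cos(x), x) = sin(x) + C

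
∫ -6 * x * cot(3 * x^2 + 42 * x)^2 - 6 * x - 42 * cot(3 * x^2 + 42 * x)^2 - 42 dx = cot(3*x*(x + 14)) + C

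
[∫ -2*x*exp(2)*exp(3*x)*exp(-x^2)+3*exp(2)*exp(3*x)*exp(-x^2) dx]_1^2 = 0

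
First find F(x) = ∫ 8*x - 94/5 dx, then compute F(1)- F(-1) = -188/5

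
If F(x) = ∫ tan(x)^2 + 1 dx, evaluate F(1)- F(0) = tan(1)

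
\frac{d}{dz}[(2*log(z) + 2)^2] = (8*log(z) + 8)/z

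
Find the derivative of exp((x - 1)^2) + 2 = 2*x*exp(x^2 - 2*x + 1) - 2*exp(x^2 - 2*x + 1)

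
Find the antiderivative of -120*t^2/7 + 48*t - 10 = -40*t^3/7 + 24*t^2 - 10*t + C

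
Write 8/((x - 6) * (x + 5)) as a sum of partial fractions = -8/(11*(x + 5)) + 8/(11*(x - 6))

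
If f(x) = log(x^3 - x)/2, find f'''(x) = (3*x^6 + 3*x^4 + 3*x^2 - 1)/(x^9 - 3*x^7 + 3*x^5 - x^3)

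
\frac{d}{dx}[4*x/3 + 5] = 4/3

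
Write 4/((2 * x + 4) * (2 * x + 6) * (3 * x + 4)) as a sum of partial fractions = 9/(10*(3*x + 4)) + 1/(5*(x + 3)) - 1/(2*(x + 2))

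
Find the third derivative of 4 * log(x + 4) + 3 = 8/(x^3 + 12*x^2 + 48*x + 64)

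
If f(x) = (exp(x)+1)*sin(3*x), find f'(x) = exp(x)*sin(3*x) + 3*exp(x)*cos(3*x) + 3*cos(3*x)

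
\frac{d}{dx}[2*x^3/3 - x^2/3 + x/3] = 2*x^2 - 2*x/3 + 1/3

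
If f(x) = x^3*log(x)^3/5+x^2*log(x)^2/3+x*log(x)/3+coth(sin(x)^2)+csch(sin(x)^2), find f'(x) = 3*x^2*log(x)^3/5 + 3*x^2*log(x)^2/5 + 2*x*log(x)^2/3 + 2*x*log(x)/3 + log(x)/3 + 1/3 - 2*sin(2*x)*cosh(cos(2*x)/2 - 1/2)/(cosh(cos(2*x) - 1) - 1) - 2*sin(2*x)/(cosh(cos(2*x) - 1) - 1)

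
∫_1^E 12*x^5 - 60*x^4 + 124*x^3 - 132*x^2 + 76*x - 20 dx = 2*(-1 + E)^2 + (-1 + E)^4 + 2*(-1 + E)^6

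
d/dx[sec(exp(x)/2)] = exp(x)*tan(exp(x)/2)*sec(exp(x)/2)/2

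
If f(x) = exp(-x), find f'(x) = -exp(-x)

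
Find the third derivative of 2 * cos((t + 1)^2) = 16*t^3*sin(t^2 + 2*t + 1) + 48*t^2*sin(t^2 + 2*t + 1) + 48*t*sin(t^2 + 2*t + 1) - 24*t*cos(t^2 + 2*t + 1) + 16*sin(t^2 + 2*t + 1) - 24*cos(t^2 + 2*t + 1)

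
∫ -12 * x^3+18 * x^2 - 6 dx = -3*x^4 + 6*x^3 - 6*x + C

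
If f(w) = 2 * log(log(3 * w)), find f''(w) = (-2*log(w) - 2*log(3) - 2)/(w^2*log(w)^2 + 2*w^2*log(3)*log(w) + w^2*log(3)^2)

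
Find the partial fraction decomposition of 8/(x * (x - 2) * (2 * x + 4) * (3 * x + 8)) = -27/(56*(3*x + 8)) + 1/(4*(x + 2)) + 1/(28*(x - 2)) - 1/(8*x)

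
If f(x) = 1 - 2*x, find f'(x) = -2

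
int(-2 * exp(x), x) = -2*exp(x) + C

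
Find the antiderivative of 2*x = x^2 + C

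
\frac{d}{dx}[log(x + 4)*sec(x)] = (x*log(x + 4)*tan(x)*sec(x) + 4*log(x + 4)*tan(x)*sec(x) + sec(x))/(x + 4)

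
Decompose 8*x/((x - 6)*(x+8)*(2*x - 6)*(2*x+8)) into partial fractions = 2/(77*(x + 8)) - 1/(35*(x + 4)) - 2/(77*(x - 3)) + 1/(35*(x - 6))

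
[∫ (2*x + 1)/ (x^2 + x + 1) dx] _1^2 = -log(6) + log(14)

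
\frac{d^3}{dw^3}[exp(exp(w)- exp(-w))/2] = (exp(exp(w) - exp(-w)) - 3*exp(w + exp(w) - exp(-w)) + 4*exp(2*w + exp(w) - exp(-w)) + 4*exp(4*w + exp(w) - exp(-w)) + 3*exp(5*w + exp(w) - exp(-w)) + exp(6*w + exp(w) - exp(-w)))*exp(-3*w)/2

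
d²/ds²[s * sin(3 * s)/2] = -9*s*sin(3*s)/2 + 3*cos(3*s)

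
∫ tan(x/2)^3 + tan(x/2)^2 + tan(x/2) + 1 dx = (tan(x/2) + 1)^2 + C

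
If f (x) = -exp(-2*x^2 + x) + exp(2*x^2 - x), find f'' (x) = -16*x^2*exp(-2*x^2 + x) + 16*x^2*exp(2*x^2 - x) + 8*x*exp(-2*x^2 + x) - 8*x*exp(2*x^2 - x) + 3*exp(-2*x^2 + x) + 5*exp(2*x^2 - x)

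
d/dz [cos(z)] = -sin(z)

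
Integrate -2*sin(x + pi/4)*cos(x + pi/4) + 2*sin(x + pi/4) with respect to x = (cos(x + pi/4) - 1)^2 + C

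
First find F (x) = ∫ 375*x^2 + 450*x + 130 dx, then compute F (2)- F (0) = 2160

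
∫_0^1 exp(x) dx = -1 + E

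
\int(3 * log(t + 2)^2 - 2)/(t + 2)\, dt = (log(t + 2)^2 - 2)*log(t + 2) + C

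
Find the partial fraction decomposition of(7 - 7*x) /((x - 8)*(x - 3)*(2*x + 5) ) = 14/(33*(2*x + 5)) + 14/(55*(x - 3)) - 7/(15*(x - 8))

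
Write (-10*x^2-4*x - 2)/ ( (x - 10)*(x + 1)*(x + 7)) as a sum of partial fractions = -232/(51*(x + 7)) + 4/(33*(x + 1)) - 1042/(187*(x - 10))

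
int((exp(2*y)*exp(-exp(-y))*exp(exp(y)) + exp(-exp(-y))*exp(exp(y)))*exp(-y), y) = exp(2*sinh(y)) + C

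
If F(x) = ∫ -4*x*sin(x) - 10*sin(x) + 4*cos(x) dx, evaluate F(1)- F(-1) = 8*cos(1)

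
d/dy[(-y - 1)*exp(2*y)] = -2*y*exp(2*y) - 3*exp(2*y)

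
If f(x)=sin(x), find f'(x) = cos(x)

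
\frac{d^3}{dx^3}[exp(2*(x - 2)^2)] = 64*x^3*exp(2*x^2 - 8*x + 8) - 384*x^2*exp(2*x^2 - 8*x + 8) + 816*x*exp(2*x^2 - 8*x + 8) - 608*exp(2*x^2 - 8*x + 8)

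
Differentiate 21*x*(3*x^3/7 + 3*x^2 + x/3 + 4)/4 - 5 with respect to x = 9*x^3 + 189*x^2/4 + 7*x/2 + 21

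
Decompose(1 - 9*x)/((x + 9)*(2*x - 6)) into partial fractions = -41/(12*(x + 9)) - 13/(12*(x - 3))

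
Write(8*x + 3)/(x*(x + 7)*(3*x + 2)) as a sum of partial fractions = 21/(38*(3*x + 2)) - 53/(133*(x + 7)) + 3/(14*x)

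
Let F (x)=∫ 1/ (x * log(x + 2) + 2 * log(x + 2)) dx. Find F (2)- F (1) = -log(log(3)) + log(log(4))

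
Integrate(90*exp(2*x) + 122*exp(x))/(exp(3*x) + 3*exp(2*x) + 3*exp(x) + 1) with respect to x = (-121*exp(2*x) - 332*exp(x) - 227)/(exp(2*x) + 2*exp(x) + 1) + C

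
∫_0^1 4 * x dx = 2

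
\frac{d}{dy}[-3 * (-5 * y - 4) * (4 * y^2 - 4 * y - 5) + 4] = 180*y^2 - 24*y - 123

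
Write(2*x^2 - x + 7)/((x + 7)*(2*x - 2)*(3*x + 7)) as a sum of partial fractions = -13/(20*(3*x + 7)) + 1/(2*(x + 7)) + 1/(20*(x - 1))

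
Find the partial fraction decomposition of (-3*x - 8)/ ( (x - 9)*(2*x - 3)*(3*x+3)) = 2/(9*(2*x - 3)) - 1/(30*(x + 1)) - 7/(90*(x - 9))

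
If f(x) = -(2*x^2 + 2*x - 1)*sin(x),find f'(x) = -2*x^2*cos(x) - 4*x*sin(x) - 2*x*cos(x) - 2*sin(x) + cos(x)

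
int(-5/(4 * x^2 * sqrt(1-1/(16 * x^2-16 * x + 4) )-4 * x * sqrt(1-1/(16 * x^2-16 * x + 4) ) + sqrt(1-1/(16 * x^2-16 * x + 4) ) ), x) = 5*acsc(4*x - 2) + C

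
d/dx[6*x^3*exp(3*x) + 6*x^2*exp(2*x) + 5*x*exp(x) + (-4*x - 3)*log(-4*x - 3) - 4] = 18*x^3*exp(3*x) + 18*x^2*exp(3*x) + 12*x^2*exp(2*x) + 12*x*exp(2*x) + 5*x*exp(x) + 5*exp(x) - 4*log(-4*x - 3) - 4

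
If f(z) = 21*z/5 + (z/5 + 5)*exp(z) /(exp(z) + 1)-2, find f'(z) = (z*exp(z) + 22*exp(2*z) + 68*exp(z) + 21)/(5*exp(2*z) + 10*exp(z) + 5)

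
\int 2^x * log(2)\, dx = 2^x + C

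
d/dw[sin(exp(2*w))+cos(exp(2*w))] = 2*sqrt(2)*exp(2*w)*cos(exp(2*w) + pi/4)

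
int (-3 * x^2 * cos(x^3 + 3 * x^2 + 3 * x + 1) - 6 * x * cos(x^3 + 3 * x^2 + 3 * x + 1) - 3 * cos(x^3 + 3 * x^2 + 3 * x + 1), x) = -sin((x + 1)^3) + C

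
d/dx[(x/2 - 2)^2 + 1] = x/2 - 2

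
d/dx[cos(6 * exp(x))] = -6*exp(x)*sin(6*exp(x))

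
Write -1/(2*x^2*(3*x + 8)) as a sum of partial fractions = -9/(128*(3*x + 8)) + 3/(128*x) - 1/(16*x^2)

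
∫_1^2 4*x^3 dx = 15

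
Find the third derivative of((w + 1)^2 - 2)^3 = 120*w^3 + 360*w^2 + 216*w - 24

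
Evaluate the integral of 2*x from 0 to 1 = 1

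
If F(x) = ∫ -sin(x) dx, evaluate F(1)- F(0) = -1 + cos(1)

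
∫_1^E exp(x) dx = -E + exp(E)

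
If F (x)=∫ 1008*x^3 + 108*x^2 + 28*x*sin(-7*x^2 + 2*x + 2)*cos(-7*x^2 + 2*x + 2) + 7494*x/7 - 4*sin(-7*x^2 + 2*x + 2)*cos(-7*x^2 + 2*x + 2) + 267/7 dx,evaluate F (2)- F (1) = -cos(6)/2 + cos(44)/2 + 5676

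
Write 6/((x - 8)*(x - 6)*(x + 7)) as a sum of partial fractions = 2/(65*(x + 7)) - 3/(13*(x - 6)) + 1/(5*(x - 8))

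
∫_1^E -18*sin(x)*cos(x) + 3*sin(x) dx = -9*sin(E)^2 + 3*cos(1) - 3*cos(E) + 9*sin(1)^2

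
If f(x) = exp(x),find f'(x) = exp(x)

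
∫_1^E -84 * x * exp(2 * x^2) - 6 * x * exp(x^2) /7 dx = -21*exp(2*exp(2)) - 3*exp(exp(2))/7 + 3*E/7 + 21*exp(2)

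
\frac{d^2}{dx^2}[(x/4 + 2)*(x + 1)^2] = 3*x/2 + 5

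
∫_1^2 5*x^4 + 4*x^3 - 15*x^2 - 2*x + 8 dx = 16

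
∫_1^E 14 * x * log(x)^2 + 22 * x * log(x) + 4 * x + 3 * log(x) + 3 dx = E*(-4 + 4*E) + 7*E + 7*exp(2)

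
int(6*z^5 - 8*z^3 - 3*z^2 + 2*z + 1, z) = z^6 - 2*z^4 - z^3 + z^2 + z + C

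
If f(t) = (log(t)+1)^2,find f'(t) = (2*log(t) + 2)/t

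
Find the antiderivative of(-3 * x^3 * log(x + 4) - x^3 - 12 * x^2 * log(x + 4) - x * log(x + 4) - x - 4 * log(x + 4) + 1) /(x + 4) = (-x^3 - x + 1)*log(x + 4) + C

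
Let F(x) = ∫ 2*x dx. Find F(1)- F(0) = 1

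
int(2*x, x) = x^2 + C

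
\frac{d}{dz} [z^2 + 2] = 2*z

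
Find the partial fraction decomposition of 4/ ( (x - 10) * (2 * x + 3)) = -8/(23*(2*x + 3)) + 4/(23*(x - 10))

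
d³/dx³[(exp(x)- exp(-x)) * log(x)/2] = (x^3*exp(2*x)*log(x) + x^3*log(x) + 3*x^2*exp(2*x) - 3*x^2 - 3*x*exp(2*x) - 3*x + 2*exp(2*x) - 2)*exp(-x)/(2*x^3)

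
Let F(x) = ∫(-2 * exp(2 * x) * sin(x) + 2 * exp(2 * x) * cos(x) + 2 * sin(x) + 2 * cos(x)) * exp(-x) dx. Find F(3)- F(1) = 2*(-exp(-3) + exp(3))*cos(3) - 2*(E - exp(-1))*cos(1)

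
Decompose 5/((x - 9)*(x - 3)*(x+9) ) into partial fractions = 5/(216*(x + 9)) - 5/(72*(x - 3)) + 5/(108*(x - 9))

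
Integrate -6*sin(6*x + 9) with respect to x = cos(6*x + 9) + C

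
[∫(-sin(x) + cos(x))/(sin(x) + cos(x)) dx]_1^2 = log(sin(pi/4 + 2)) - log(sin(pi/4 + 1))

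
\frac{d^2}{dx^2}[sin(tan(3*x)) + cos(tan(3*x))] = 9*sqrt(2)*(-(-1 + cos(3*x)^(-2))^2*sin(tan(3*x) + pi/4) + 2*sin(3*x)*cos(tan(3*x) + pi/4)/cos(3*x)^3 + sin(tan(3*x) + pi/4) - 2*sin(tan(3*x) + pi/4)/cos(3*x)^2)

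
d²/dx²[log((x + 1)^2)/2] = -1/(x^2 + 2*x + 1)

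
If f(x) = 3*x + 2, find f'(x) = 3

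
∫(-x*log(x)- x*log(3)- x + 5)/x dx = -(x - 5)*log(3*x) + C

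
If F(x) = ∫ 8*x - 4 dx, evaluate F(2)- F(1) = 8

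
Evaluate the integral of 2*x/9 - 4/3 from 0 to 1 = -11/9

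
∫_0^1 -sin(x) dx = -1 + cos(1)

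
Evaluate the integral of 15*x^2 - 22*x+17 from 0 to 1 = 11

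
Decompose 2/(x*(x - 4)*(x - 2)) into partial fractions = -1/(2*(x - 2)) + 1/(4*(x - 4)) + 1/(4*x)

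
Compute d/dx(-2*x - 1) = -2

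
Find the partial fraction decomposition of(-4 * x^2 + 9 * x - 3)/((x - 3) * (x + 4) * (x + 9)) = -34/(5*(x + 9)) + 103/(35*(x + 4)) - 1/(7*(x - 3))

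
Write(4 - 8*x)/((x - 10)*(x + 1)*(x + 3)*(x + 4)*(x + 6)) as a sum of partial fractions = 13/(120*(x + 6)) - 3/(7*(x + 4)) + 14/(39*(x + 3)) - 2/(55*(x + 1)) - 19/(8008*(x - 10))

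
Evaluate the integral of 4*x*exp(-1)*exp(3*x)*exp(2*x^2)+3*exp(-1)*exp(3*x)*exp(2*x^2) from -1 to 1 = -exp(-2) + exp(4)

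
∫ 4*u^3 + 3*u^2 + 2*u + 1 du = u^4 + u^3 + u^2 + u + C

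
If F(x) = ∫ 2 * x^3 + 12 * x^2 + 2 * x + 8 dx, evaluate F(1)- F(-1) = 24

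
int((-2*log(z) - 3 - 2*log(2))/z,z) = -(log(2*z) + 3)*log(2*z) + C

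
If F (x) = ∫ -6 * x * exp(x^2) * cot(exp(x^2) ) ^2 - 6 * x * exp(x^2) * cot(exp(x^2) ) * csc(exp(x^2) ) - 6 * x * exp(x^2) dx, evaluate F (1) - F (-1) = 0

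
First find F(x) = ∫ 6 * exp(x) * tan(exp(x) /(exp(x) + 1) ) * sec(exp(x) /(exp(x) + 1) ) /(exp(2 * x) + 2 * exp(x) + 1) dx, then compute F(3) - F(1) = -6*sec(E/(1 + E)) + 6*sec(exp(3)/(1 + exp(3)))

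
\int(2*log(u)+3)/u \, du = (log(u) + 1)^2 + log(u) + C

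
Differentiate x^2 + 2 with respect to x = 2*x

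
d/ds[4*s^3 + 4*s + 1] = 12*s^2 + 4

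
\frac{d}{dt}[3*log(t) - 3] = 3/t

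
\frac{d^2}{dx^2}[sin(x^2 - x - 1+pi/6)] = -4*x^2*sin(x^2 - x - 1 + pi/6) + 4*x*sin(x^2 - x - 1 + pi/6) - sin(x^2 - x - 1 + pi/6) + 2*cos(x^2 - x - 1 + pi/6)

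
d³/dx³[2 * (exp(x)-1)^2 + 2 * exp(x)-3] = 16*exp(2*x) - 2*exp(x)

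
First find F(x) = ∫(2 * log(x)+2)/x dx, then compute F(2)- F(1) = -1 + (log(2) + 1)^2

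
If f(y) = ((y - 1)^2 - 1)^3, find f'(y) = 6*y^5 - 30*y^4 + 48*y^3 - 24*y^2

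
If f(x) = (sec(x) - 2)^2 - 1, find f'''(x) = 4*(1 - 2/cos(x) - 6/cos(x)^2 + 6/cos(x)^3)*sin(x)/cos(x)^2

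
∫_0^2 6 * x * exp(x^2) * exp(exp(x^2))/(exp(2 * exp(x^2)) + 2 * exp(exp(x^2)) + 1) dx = -3*E/(1 + E) + 3*exp(exp(4))/(1 + exp(exp(4)))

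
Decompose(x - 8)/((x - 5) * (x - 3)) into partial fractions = 5/(2*(x - 3)) - 3/(2*(x - 5))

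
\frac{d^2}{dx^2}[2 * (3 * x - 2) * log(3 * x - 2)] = 18/(3*x - 2)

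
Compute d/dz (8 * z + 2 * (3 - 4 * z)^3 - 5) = -384*z^2 + 576*z - 208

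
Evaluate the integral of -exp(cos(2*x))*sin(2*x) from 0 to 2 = -E/2 + exp(cos(4))/2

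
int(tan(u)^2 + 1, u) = tan(u) + C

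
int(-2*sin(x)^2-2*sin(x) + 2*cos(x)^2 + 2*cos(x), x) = (sqrt(2)*sin(x + pi/4) + 1)^2 + C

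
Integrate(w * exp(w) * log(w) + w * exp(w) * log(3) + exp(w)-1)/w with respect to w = (exp(w) - 1)*log(3*w) + C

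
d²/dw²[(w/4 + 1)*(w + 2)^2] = 3*w/2 + 4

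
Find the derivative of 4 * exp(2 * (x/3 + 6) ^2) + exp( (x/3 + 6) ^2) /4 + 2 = x*exp(x^2/9 + 4*x + 36)/18 + 16*x*exp(2*x^2/9 + 8*x + 72)/9 + exp(x^2/9 + 4*x + 36) + 32*exp(2*x^2/9 + 8*x + 72)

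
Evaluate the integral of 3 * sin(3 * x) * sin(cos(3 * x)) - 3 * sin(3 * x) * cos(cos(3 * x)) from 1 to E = sqrt(2)*(-sin(cos(3) + pi/4) + sin(cos(3*E) + pi/4))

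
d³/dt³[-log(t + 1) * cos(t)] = (-t^3*log(t + 1)*sin(t) - 3*t^2*log(t + 1)*sin(t) + 3*t^2*cos(t) - 3*t*log(t + 1)*sin(t) - 3*t*sin(t) + 6*t*cos(t) - log(t + 1)*sin(t) - 3*sin(t) + cos(t))/(t^3 + 3*t^2 + 3*t + 1)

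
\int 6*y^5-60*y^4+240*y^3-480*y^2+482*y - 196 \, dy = y^6 - 12*y^5 + 60*y^4 - 160*y^3 + 241*y^2 - 196*y + C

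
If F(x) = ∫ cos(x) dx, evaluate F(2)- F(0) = sin(2)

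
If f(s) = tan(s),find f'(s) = cos(s)^(-2)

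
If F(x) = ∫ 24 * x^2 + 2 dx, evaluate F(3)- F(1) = 212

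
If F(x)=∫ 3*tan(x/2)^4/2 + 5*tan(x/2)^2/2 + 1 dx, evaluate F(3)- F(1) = -2*tan(1/2) - tan(1/2)^3 + 2*tan(3/2) + tan(3/2)^3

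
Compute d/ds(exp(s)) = exp(s)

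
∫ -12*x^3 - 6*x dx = -3*x^4 - 3*x^2 + C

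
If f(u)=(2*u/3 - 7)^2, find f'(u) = 8*u/9 - 28/3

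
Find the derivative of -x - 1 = -1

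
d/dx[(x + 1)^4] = 4*x^3 + 12*x^2 + 12*x + 4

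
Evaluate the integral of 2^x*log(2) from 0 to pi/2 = -1 + 2^(pi/2)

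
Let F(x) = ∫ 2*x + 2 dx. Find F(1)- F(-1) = 4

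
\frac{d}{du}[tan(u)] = cos(u)^(-2)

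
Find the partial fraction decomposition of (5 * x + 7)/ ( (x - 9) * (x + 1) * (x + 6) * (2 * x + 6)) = 23/(450*(x + 6)) - 1/(18*(x + 3)) - 1/(100*(x + 1)) + 13/(900*(x - 9))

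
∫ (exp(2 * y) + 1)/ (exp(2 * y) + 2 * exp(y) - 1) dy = log(2*sinh(y) + 2) + C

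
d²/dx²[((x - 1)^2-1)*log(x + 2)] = (2*x^2*log(x + 2) + 3*x^2 + 8*x*log(x + 2) + 6*x + 8*log(x + 2) - 8)/(x^2 + 4*x + 4)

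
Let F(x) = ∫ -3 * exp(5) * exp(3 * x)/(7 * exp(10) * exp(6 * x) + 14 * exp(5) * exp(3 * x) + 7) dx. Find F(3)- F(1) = -exp(-8)/(7*(exp(-8) + 1)) + exp(-14)/(7*(exp(-14) + 1))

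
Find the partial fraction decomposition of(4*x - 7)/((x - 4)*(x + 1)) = 11/(5*(x + 1)) + 9/(5*(x - 4))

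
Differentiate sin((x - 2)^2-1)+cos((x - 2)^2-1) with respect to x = -2*x*sin(x^2 - 4*x + 3) + 2*x*cos(x^2 - 4*x + 3) + 4*sin(x^2 - 4*x + 3) - 4*cos(x^2 - 4*x + 3)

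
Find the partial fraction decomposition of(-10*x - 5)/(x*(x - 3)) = -35/(3*(x - 3)) + 5/(3*x)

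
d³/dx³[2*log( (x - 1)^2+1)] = (8*x^3 - 24*x^2 + 16)/(x^6 - 6*x^5 + 18*x^4 - 32*x^3 + 36*x^2 - 24*x + 8)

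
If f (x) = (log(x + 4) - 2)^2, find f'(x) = (2*log(x + 4) - 4)/(x + 4)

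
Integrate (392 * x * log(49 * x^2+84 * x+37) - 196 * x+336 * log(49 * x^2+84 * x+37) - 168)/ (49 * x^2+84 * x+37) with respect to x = 2*(log((7*x + 6)^2 + 1) - 1)*log((7*x + 6)^2 + 1) + C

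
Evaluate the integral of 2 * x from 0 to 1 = 1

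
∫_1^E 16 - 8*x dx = 4 - 4*(-2 + E)^2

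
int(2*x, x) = x^2 + C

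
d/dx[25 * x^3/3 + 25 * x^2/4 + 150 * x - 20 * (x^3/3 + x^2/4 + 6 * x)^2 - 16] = -40*x^5/3 - 50*x^4/3 - 325*x^3 - 155*x^2 - 2855*x/2 + 150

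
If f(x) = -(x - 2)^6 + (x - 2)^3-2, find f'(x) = -6*x^5 + 60*x^4 - 240*x^3 + 483*x^2 - 492*x + 204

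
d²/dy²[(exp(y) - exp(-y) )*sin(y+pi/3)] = 2*(exp(2*y) + 1)*exp(-y)*cos(y + pi/3)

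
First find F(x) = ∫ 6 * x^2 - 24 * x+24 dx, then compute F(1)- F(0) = 14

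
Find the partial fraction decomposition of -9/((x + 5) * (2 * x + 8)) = 9/(2*(x + 5)) - 9/(2*(x + 4))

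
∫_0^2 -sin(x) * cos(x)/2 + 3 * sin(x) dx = -25/4 + (-3 + cos(2)/2)^2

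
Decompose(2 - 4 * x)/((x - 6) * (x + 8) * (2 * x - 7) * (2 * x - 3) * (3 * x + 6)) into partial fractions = -8/(3591*(2*x - 3)) + 8/(1265*(2*x - 7)) + 17/(55062*(x + 8)) - 5/(5544*(x + 2)) - 11/(7560*(x - 6))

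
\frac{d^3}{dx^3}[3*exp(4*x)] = 192*exp(4*x)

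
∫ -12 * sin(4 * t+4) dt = 3*cos(4*t + 4) + C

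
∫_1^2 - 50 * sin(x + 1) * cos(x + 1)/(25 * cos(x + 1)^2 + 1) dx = -log(1 + 25*cos(2)^2) + log(1 + 25*cos(3)^2)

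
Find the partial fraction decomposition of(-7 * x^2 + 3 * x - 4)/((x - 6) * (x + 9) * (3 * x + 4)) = 4/(11*(3*x + 4)) - 26/(15*(x + 9)) - 119/(165*(x - 6))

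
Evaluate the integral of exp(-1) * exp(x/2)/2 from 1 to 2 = 1 - exp(-1/2)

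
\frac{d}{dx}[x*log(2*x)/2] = log(x)/2 + log(2)/2 + 1/2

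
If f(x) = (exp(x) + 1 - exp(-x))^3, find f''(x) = (9*exp(6*x) + 12*exp(5*x) + 12*exp(x) - 9)*exp(-3*x)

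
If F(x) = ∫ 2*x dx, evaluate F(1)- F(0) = 1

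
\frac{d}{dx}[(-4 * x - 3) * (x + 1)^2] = -12*x^2 - 22*x - 10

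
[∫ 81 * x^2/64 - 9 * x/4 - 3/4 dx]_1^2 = -75/64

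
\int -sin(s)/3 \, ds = cos(s)/3 + C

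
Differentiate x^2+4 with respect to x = 2*x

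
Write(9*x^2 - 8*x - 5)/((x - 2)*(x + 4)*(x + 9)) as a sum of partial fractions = 796/(55*(x + 9)) - 57/(10*(x + 4)) + 5/(22*(x - 2))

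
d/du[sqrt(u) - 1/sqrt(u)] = (u + 1)/(2*u^(3/2))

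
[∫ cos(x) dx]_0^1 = sin(1)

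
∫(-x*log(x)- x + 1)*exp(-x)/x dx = (log(x) + 1)*exp(-x) + C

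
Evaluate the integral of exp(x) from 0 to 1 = -1 + E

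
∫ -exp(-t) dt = exp(-t) + C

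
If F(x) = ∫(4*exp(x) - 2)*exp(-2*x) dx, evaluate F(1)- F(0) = -1 + (-2 + exp(-1))^2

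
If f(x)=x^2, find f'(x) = 2*x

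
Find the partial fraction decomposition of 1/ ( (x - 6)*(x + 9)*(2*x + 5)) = -4/(221*(2*x + 5)) + 1/(195*(x + 9)) + 1/(255*(x - 6))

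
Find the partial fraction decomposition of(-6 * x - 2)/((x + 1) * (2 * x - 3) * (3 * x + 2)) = -18/(13*(3*x + 2)) - 44/(65*(2*x - 3)) + 4/(5*(x + 1))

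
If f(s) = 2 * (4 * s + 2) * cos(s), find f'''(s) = 8*s*sin(s) + 4*sin(s) - 24*cos(s)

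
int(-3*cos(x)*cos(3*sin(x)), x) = -sin(3*sin(x)) + C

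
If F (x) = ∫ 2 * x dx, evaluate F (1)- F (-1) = 0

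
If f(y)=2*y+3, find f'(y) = 2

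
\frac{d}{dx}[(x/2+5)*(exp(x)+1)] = x*exp(x)/2 + 11*exp(x)/2 + 1/2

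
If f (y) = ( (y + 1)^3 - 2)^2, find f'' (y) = 30*y^4 + 120*y^3 + 180*y^2 + 96*y + 6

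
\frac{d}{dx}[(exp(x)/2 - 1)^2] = exp(2*x)/2 - exp(x)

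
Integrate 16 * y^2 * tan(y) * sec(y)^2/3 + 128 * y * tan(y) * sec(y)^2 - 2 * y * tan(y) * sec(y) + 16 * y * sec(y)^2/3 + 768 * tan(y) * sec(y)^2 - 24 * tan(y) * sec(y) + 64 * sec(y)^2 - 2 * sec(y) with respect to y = (2*y/3 + 8)*((4*y + 48)*sec(y) - 3)*sec(y) + C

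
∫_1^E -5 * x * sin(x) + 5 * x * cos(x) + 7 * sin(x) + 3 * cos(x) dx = (-2 + 5*E)*(cos(E) + sin(E)) - 3*sin(1) - 3*cos(1)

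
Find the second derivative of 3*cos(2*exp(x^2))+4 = -12*(4*x^2*exp(x^2)*cos(2*exp(x^2)) + 2*x^2*sin(2*exp(x^2)) + sin(2*exp(x^2)))*exp(x^2)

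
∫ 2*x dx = x^2 + C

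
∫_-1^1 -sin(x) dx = 0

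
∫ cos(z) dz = sin(z) + C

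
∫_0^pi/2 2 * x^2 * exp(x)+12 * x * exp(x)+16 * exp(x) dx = -8 + 2*(pi/2 + 2)^2*exp(pi/2)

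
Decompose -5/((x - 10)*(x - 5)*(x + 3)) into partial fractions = -5/(104*(x + 3)) + 1/(8*(x - 5)) - 1/(13*(x - 10))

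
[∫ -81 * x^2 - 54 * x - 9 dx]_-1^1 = -72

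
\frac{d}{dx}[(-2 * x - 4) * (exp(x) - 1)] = -2*x*exp(x) - 6*exp(x) + 2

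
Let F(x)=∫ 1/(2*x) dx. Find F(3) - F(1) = log(3)/2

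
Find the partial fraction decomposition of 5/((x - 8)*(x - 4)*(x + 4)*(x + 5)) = -5/(117*(x + 5)) + 5/(96*(x + 4)) - 5/(288*(x - 4)) + 5/(624*(x - 8))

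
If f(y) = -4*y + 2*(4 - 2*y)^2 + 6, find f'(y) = 16*y - 36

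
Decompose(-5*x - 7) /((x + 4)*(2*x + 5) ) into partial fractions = 11/(3*(2*x + 5)) - 13/(3*(x + 4))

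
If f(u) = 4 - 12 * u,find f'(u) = -12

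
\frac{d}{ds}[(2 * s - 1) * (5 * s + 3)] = 20*s + 1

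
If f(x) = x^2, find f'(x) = 2*x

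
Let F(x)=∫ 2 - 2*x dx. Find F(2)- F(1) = -1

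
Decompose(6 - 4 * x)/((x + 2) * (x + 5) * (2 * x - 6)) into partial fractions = 13/(24*(x + 5)) - 7/(15*(x + 2)) - 3/(40*(x - 3))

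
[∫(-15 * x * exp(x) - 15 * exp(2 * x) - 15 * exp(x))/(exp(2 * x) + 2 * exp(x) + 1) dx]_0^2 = -30*exp(2)/(1 + exp(2))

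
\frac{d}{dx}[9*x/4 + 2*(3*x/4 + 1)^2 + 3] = 9*x/4 + 21/4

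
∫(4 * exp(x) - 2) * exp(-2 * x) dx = (2 - exp(-x))^2 + C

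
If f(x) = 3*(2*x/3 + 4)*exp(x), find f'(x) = 2*x*exp(x) + 14*exp(x)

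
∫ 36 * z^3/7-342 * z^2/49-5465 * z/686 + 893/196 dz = 9*z^4/7 - 114*z^3/49 - 5465*z^2/1372 + 893*z/196 + C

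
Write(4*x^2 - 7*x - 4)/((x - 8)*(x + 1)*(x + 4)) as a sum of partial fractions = 22/(9*(x + 4)) - 7/(27*(x + 1)) + 49/(27*(x - 8))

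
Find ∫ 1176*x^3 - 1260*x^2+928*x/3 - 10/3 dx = 294*x^4 - 420*x^3 + 464*x^2/3 - 10*x/3 + C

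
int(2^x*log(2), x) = 2^x + C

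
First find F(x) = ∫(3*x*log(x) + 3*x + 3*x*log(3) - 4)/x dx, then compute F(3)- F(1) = 11*log(3)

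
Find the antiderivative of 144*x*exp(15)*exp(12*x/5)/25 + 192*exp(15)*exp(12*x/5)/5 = (12*x/5 + 15)*exp(12*x/5 + 15) + C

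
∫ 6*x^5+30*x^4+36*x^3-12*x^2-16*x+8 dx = x^6 + 6*x^5 + 9*x^4 - 4*x^3 - 8*x^2 + 8*x + C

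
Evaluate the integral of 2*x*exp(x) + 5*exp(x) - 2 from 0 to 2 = -7 + 7*exp(2)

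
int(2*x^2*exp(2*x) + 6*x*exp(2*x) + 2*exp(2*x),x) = x*(x + 2)*exp(2*x) + C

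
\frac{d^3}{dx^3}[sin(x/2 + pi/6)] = -cos(x/2 + pi/6)/8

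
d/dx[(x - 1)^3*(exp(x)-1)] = x^3*exp(x) - 3*x^2 - 3*x*exp(x) + 6*x + 2*exp(x) - 3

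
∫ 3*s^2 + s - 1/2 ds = s^3 + s^2/2 - s/2 + C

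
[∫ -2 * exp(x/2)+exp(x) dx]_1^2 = -(-2 + exp(1/2))^2 + (-2 + E)^2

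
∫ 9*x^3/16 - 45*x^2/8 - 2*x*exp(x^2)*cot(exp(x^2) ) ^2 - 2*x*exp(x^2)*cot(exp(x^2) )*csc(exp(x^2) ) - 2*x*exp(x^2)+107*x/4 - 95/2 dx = 9*x^4/64 - 15*x^3/8 + 107*x^2/8 - 95*x/2 + cot(exp(x^2)) + csc(exp(x^2)) + C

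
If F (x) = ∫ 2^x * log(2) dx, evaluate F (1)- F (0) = 1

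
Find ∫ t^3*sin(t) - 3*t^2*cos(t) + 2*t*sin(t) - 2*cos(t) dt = -t*(t^2 + 2)*cos(t) + C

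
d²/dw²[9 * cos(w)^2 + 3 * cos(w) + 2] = -3*cos(w) - 18*cos(2*w)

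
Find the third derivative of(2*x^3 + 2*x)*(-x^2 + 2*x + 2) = -120*x^2 + 96*x + 12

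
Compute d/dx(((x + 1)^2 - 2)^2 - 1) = 4*x^3 + 12*x^2 + 4*x - 4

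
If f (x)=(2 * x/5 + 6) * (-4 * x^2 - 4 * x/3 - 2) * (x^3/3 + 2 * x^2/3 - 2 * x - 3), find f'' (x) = -16*x^4 - 1664*x^3/9 - 2896*x^2/15 + 264*x + 832/5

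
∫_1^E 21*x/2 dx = -21/4 + 21*exp(2)/4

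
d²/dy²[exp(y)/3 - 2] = exp(y)/3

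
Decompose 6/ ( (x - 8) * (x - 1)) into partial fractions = -6/(7*(x - 1)) + 6/(7*(x - 8))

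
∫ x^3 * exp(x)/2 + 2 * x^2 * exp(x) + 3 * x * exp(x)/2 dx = (x^3 + x^2 + x - 1)*exp(x)/2 + C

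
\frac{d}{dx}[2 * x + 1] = 2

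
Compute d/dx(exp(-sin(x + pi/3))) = -exp(-sin(x + pi/3))*cos(x + pi/3)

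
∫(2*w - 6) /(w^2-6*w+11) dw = log((w - 3)^2 + 2) + C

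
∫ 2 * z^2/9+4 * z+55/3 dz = 2*z^3/27 + 2*z^2 + 55*z/3 + C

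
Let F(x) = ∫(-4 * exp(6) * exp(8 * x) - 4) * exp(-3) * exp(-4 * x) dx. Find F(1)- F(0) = -exp(7) - exp(-3) + exp(-7) + exp(3)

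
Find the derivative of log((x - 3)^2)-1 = 2/(x - 3)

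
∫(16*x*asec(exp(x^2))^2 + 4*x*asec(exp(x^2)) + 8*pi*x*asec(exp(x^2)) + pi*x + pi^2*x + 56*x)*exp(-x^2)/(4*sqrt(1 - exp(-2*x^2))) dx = (4*asec(exp(x^2)) + pi)^3/96 + (4*asec(exp(x^2)) + pi)^2/64 + 7*asec(exp(x^2)) + C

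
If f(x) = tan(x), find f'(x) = cos(x)^(-2)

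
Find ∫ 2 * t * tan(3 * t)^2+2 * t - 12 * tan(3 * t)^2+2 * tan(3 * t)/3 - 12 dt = (2*t/3 - 4)*tan(3*t) + C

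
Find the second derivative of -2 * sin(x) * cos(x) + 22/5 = 4*sin(2*x)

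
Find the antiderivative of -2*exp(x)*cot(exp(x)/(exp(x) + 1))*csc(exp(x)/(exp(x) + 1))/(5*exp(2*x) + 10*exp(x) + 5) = 2*csc(exp(x)/(exp(x) + 1))/5 + C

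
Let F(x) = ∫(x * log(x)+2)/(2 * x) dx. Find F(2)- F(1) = -1/2 + 2*log(2)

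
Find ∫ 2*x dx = x^2 + C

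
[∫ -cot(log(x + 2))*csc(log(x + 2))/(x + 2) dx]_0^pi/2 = -csc(log(2)) + csc(log(pi/2 + 2))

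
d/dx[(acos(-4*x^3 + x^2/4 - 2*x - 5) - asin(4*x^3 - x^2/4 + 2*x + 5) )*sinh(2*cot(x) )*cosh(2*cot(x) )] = -2*(acos(-4*x^3 + x^2/4 - 2*x - 5) - asin(4*x^3 - x^2/4 + 2*x + 5))*cosh(4/tan(x))/sin(x)^2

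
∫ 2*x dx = x^2 + C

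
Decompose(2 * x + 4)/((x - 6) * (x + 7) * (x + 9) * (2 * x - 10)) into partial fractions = 1/(60*(x + 9)) - 5/(312*(x + 7)) - 1/(24*(x - 5)) + 8/(195*(x - 6))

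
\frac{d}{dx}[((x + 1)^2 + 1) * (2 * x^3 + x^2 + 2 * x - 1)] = 10*x^4 + 20*x^3 + 24*x^2 + 10*x + 2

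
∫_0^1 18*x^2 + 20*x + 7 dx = 23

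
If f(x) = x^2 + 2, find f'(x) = 2*x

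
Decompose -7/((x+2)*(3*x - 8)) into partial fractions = -3/(2*(3*x - 8)) + 1/(2*(x + 2))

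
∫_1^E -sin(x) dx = cos(E) - cos(1)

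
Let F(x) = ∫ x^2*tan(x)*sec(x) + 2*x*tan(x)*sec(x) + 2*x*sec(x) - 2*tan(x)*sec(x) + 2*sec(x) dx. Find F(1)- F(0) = sec(1) + 2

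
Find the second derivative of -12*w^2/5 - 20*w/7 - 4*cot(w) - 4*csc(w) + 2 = -24/5 + 4/sin(w) - 8*cos(w)/sin(w)^3 - 8/sin(w)^3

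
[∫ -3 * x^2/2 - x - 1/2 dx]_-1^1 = -2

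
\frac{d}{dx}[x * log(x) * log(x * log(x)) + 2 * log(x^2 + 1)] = (x^2*log(x)*log(x*log(x)) + x^2*log(x) + x^2*log(x*log(x)) + x^2 + 4*x + log(x)*log(x*log(x)) + log(x) + log(x*log(x)) + 1)/(x^2 + 1)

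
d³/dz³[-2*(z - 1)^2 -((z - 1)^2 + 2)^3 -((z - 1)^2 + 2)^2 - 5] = -120*z^3 + 360*z^2 - 528*z + 288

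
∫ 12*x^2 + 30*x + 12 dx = 4*x^3 + 15*x^2 + 12*x + C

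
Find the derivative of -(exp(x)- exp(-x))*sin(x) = sqrt(2)*(-exp(2*x)*sin(x + pi/4) + cos(x + pi/4))*exp(-x)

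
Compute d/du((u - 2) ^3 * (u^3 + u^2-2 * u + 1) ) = 6*u^5 - 25*u^4 + 16*u^3 + 51*u^2 - 76*u + 28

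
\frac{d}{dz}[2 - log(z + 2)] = -1/(z + 2)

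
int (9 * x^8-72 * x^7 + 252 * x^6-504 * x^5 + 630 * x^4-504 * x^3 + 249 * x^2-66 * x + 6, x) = x^9 - 9*x^8 + 36*x^7 - 84*x^6 + 126*x^5 - 126*x^4 + 83*x^3 - 33*x^2 + 6*x + C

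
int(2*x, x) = x^2 + C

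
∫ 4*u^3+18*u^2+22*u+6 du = u^4 + 6*u^3 + 11*u^2 + 6*u + C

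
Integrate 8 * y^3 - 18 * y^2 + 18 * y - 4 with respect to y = 2*y^4 - 6*y^3 + 9*y^2 - 4*y + C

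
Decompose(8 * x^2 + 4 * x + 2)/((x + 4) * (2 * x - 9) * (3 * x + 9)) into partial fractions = 728/(765*(2*x - 9)) + 38/(17*(x + 4)) - 62/(45*(x + 3))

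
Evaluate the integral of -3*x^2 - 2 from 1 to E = -exp(3) - 2*E + 3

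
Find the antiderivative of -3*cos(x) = -3*sin(x) + C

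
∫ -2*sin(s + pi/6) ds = 2*cos(s + pi/6) + C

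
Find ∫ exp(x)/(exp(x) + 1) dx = log(2*exp(x) + 2) + C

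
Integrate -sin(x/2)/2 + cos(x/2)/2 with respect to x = sqrt(2)*sin(x/2 + pi/4) + C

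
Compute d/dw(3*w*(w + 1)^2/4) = 9*w^2/4 + 3*w + 3/4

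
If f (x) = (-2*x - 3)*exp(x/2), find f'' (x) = -x*exp(x/2)/2 - 11*exp(x/2)/4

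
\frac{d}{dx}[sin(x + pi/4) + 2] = cos(x + pi/4)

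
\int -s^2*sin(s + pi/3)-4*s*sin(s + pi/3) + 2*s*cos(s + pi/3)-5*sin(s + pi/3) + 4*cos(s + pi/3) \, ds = ((s + 2)^2 + 1)*cos(s + pi/3) + C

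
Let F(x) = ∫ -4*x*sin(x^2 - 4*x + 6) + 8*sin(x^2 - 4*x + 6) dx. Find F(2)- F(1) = 2*cos(2) - 2*cos(3)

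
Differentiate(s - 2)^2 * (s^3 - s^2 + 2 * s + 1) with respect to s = 5*s^4 - 20*s^3 + 30*s^2 - 22*s + 4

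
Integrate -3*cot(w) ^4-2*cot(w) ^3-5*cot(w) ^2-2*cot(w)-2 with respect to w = (cot(w)^2 + cot(w) + 2)*cot(w) + C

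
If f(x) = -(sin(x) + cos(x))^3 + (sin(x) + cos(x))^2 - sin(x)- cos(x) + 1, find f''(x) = 18*sqrt(2)*sin(x)^2*cos(x + pi/4) - 8*sin(x)*cos(x) + 16*sin(x) - 2*cos(x)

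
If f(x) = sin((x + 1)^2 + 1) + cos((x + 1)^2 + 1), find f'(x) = -2*x*sin(x^2 + 2*x + 2) + 2*x*cos(x^2 + 2*x + 2) - 2*sin(x^2 + 2*x + 2) + 2*cos(x^2 + 2*x + 2)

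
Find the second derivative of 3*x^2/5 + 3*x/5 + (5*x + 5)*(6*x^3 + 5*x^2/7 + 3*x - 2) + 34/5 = 360*x^2 + 1410*x/7 + 1342/35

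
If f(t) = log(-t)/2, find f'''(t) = t^(-3)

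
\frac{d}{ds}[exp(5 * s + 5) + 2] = 5*exp(5*s + 5)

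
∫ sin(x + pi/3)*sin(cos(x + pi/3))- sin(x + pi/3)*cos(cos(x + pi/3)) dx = sin(cos(x + pi/3)) + cos(cos(x + pi/3)) + C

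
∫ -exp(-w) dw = exp(-w) + C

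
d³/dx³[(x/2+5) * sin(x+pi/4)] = -x*cos(x + pi/4)/2 - 3*sin(x + pi/4)/2 - 5*cos(x + pi/4)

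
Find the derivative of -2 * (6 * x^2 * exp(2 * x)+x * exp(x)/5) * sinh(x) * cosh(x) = -(12*x^2*exp(x)*sinh(2*x) + 12*x^2*exp(x)*cosh(2*x) + 12*x*exp(x)*sinh(2*x) + x*sinh(2*x)/5 + 2*x*cosh(2*x)/5 + sinh(2*x)/5)*exp(x)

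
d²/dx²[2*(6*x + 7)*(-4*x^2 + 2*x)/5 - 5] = -288*x/5 - 64/5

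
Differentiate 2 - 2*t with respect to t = -2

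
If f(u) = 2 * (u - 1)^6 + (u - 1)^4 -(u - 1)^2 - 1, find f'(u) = 12*u^5 - 60*u^4 + 124*u^3 - 132*u^2 + 70*u - 14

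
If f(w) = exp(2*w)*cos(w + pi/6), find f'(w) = (-sin(w + pi/6) + 2*cos(w + pi/6))*exp(2*w)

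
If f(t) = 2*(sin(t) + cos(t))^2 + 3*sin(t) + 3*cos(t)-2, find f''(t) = -8*sin(2*t) - 3*sqrt(2)*sin(t + pi/4)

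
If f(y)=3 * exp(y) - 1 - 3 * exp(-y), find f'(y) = (3*exp(2*y) + 3)*exp(-y)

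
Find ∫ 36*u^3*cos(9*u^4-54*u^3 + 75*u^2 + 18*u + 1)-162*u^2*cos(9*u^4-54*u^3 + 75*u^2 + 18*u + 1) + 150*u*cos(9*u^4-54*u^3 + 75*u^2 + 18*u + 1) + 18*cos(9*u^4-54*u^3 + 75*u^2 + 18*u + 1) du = sin((-3*u^2 + 9*u + 1)^2) + C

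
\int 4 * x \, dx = 2*x^2 + C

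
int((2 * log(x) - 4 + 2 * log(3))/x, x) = (log(3*x) - 2)^2 + C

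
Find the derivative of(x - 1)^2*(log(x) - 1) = (2*x^2*log(x) - x^2 - 2*x*log(x) + 1)/x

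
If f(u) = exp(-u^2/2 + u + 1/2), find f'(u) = -u*exp(-u^2/2 + u + 1/2) + exp(-u^2/2 + u + 1/2)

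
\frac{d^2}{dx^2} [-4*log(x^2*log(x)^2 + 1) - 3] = (8*x^2*log(x)^4 + 8*x^2*log(x)^3 + 8*x^2*log(x)^2 - 8*log(x)^2 - 24*log(x) - 8)/(x^4*log(x)^4 + 2*x^2*log(x)^2 + 1)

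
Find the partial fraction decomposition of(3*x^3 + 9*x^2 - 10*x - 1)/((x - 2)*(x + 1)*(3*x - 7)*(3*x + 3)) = 113/(20*(3*x - 7)) - 19/(180*(x + 1)) + 1/(6*(x + 1)^2) - 13/(9*(x - 2))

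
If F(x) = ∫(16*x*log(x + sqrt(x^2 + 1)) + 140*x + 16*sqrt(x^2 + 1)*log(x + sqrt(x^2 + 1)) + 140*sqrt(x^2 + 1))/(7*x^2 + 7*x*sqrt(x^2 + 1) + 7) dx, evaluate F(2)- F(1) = -20*log(1 + sqrt(2)) - 8*log(1 + sqrt(2))^2/7 + 8*log(2 + sqrt(5))^2/7 + 20*log(2 + sqrt(5))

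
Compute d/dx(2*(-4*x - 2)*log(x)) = (-8*x*log(x) - 8*x - 4)/x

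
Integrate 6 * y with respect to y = 3*y^2 + C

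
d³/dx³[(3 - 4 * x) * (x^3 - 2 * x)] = 18 - 96*x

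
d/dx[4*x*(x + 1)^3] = 16*x^3 + 36*x^2 + 24*x + 4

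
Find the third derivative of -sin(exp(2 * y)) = 8*(exp(4*y)*cos(exp(2*y)) + 3*exp(2*y)*sin(exp(2*y)) - cos(exp(2*y)))*exp(2*y)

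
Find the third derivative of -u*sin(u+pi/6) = u*cos(u + pi/6) + 3*sin(u + pi/6)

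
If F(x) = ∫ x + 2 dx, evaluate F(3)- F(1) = 8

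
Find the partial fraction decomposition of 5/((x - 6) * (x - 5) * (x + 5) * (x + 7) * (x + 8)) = 5/(546*(x + 8)) - 5/(312*(x + 7)) + 1/(132*(x + 5)) - 1/(312*(x - 5)) + 5/(2002*(x - 6))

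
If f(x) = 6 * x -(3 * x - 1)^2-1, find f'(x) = 12 - 18*x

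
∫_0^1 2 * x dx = 1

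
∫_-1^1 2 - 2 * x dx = 4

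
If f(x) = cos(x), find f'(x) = -sin(x)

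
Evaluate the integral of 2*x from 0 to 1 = 1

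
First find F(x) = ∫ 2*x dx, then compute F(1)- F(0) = 1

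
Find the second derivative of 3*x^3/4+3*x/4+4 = 9*x/2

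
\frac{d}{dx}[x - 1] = 1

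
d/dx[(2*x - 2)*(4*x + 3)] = 16*x - 2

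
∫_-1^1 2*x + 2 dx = 4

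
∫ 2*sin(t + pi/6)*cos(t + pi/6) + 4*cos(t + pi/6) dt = (sin(t + pi/6) + 2)^2 + C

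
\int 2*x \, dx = x^2 + C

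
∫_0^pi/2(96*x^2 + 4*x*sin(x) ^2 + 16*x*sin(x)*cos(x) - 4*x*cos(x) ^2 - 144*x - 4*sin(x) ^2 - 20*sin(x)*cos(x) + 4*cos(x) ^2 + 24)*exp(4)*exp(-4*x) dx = 3*pi*(4 - 2*pi)*exp(4 - 2*pi)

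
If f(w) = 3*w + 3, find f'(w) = 3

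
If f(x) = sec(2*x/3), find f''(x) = 4*(-1 + 2/cos(2*x/3)^2)/(9*cos(2*x/3))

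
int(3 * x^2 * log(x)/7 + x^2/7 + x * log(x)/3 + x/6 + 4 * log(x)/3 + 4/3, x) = x*(6*x^2 + 7*x + 56)*log(x)/42 + C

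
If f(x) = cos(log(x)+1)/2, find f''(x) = -sqrt(2)*cos(log(x) + pi/4 + 1)/(2*x^2)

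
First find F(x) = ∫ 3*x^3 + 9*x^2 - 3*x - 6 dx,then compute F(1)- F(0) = -15/4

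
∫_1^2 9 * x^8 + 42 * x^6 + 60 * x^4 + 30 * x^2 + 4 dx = 1719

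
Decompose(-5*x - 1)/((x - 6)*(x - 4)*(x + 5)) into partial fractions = 8/(33*(x + 5)) + 7/(6*(x - 4)) - 31/(22*(x - 6))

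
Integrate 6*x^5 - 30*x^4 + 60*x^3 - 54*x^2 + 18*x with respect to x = x^6 - 6*x^5 + 15*x^4 - 18*x^3 + 9*x^2 + C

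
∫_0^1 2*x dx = 1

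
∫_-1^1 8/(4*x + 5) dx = 4*log(3)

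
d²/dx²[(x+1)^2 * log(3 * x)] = (2*x^2*log(x) + 2*x^2*log(3) + 3*x^2 + 2*x - 1)/x^2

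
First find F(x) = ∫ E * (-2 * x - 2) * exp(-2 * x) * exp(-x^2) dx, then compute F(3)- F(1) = -exp(-2) + exp(-14)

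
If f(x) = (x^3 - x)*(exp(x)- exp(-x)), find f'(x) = (x^3*exp(2*x) + x^3 + 3*x^2*exp(2*x) - 3*x^2 - x*exp(2*x) - x - exp(2*x) + 1)*exp(-x)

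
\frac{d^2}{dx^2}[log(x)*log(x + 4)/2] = (-x^2*log(x) - x^2*log(x + 4) + 2*x^2 - 8*x*log(x + 4) + 8*x - 16*log(x + 4))/(2*x^4 + 16*x^3 + 32*x^2)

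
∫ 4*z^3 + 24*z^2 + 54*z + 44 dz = z^4 + 8*z^3 + 27*z^2 + 44*z + C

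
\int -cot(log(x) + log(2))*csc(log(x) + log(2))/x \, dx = csc(log(2*x)) + C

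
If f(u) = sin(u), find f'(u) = cos(u)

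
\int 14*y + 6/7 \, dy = 7*y^2 + 6*y/7 + C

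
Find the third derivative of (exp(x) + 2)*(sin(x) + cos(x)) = -4*exp(x)*sin(x) + 2*sin(x) - 2*cos(x)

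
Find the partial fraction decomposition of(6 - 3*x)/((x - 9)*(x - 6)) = 4/(x - 6) - 7/(x - 9)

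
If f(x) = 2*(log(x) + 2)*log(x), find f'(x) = (4*log(x) + 4)/x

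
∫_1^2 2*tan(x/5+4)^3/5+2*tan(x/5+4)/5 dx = -tan(21/5)^2 + tan(22/5)^2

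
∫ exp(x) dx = exp(x) + C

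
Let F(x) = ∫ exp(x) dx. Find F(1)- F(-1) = E - exp(-1)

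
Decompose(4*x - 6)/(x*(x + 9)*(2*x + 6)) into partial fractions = -7/(18*(x + 9)) + 1/(2*(x + 3)) - 1/(9*x)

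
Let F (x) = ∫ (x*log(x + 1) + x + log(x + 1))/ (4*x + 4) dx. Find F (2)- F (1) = -log(2)/4 + log(3)/2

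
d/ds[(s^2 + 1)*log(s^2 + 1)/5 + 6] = 2*s*log(s^2 + 1)/5 + 2*s/5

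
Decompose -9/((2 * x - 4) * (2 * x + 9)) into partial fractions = 9/(13*(2*x + 9)) - 9/(26*(x - 2))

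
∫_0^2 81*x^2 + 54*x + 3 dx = 330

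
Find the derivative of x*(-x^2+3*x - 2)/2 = -3*x^2/2 + 3*x - 1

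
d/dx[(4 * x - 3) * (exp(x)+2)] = 4*x*exp(x) + exp(x) + 8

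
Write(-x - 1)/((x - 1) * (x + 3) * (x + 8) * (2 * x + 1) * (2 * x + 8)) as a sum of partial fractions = 4/(1575*(2*x + 1)) + 7/(5400*(x + 8)) - 3/(280*(x + 4)) + 1/(100*(x + 3)) - 1/(540*(x - 1))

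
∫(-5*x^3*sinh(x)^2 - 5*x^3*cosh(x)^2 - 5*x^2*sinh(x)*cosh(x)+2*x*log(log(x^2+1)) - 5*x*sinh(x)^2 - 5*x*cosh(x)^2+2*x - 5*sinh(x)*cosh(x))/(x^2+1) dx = -5*x*sinh(2*x)/2 + log(x^2 + 1)*log(log(x^2 + 1)) + C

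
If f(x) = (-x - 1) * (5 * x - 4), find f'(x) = -10*x - 1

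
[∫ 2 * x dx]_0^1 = 1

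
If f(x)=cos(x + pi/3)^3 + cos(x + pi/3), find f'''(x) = (54*sin(x)^2 - 54*sqrt(3)*sin(x)*cos(x) + 7)*sin(x + pi/3)/4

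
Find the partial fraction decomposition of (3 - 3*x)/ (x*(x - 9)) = -8/(3*(x - 9)) - 1/(3*x)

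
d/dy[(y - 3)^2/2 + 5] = y - 3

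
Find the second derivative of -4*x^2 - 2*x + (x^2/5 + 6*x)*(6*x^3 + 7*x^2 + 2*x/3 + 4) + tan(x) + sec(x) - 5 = 24*x^3 + 2244*x^2/5 + 1264*x/5 + 2*tan(x)^3 + 2*tan(x)^2*sec(x) + 2*tan(x) + sec(x) + 8/5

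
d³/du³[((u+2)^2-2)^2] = 24*u + 48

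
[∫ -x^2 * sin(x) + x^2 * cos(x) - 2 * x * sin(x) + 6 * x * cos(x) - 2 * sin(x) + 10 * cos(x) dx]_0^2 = 18*cos(2) - 6 + 18*sin(2)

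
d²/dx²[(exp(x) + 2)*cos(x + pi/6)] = -2*exp(x)*sin(x + pi/6) - 2*cos(x + pi/6)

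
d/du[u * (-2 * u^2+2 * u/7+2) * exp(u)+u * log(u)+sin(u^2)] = -2*u^3*exp(u) - 40*u^2*exp(u)/7 + 18*u*exp(u)/7 + 2*u*cos(u^2) + 2*exp(u) + log(u) + 1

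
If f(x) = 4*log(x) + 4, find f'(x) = 4/x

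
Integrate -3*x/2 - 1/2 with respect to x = -3*x^2/4 - x/2 + C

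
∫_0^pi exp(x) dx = -1 + exp(pi)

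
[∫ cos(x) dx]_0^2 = sin(2)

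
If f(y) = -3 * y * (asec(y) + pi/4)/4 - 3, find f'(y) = (-12*y*sqrt(1 - 1/y^2)*asec(y) - 3*pi*y*sqrt(1 - 1/y^2) - 12)/(16*y*sqrt(1 - 1/y^2))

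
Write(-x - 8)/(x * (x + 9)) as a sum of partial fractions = -1/(9*(x + 9)) - 8/(9*x)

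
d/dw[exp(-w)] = -exp(-w)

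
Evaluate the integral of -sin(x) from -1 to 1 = 0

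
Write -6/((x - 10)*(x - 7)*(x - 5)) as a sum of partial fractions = -3/(5*(x - 5)) + 1/(x - 7) - 2/(5*(x - 10))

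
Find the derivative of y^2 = 2*y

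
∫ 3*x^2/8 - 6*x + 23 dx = x^3/8 - 3*x^2 + 23*x + C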